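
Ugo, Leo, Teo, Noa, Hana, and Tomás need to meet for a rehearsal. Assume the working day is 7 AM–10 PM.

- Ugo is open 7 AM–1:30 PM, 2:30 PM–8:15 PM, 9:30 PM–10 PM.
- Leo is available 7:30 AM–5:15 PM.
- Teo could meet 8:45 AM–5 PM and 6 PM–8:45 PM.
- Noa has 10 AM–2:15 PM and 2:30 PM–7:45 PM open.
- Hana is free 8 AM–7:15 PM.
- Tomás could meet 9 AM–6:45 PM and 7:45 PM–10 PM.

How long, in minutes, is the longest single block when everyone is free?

Ugo ∩ Leo: 07:30-13:30, 14:30-17:15.
Ugo ∩ Leo ∩ Teo: 08:45-13:30, 14:30-17:00.
Ugo ∩ Leo ∩ Teo ∩ Noa: 10:00-13:30, 14:30-17:00.
Ugo ∩ Leo ∩ Teo ∩ Noa ∩ Hana: 10:00-13:30, 14:30-17:00.
Ugo ∩ Leo ∩ Teo ∩ Noa ∩ Hana ∩ Tomás: 10:00-13:30, 14:30-17:00.
Those are the intersection windows.
The longest is 10:00-13:30 at 210 minutes.

210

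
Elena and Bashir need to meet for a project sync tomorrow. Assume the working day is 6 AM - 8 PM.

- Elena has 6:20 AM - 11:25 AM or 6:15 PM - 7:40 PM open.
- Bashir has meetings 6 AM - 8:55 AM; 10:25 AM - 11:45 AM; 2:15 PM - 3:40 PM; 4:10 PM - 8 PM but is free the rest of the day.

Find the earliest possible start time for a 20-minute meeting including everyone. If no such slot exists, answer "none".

08:55

Elena free: 06:20-11:25, 18:15-19:40.
Bashir free: 08:55-10:25, 11:45-14:15, 15:40-16:10 (invert busy blocks within the working day).
Elena ∩ Bashir: 08:55-10:25.
Those are the intersection windows.
The first common window of at least 20 minutes is 08:55-10:25, so the earliest start is 08:55.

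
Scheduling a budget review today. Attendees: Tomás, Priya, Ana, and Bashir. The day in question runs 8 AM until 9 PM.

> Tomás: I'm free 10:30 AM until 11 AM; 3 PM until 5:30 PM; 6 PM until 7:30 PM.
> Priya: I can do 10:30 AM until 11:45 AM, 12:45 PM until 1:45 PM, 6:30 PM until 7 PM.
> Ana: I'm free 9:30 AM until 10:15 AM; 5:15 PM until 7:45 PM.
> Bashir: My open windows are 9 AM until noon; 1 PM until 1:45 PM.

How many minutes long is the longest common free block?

Tomás ∩ Priya: 10:30-11:00, 18:30-19:00.
Tomás ∩ Priya ∩ Ana: 18:30-19:00.
Tomás ∩ Priya ∩ Ana ∩ Bashir: ∅.
There is no time when everyone is free.
No common window exists, so the longest block is 0 minutes.

0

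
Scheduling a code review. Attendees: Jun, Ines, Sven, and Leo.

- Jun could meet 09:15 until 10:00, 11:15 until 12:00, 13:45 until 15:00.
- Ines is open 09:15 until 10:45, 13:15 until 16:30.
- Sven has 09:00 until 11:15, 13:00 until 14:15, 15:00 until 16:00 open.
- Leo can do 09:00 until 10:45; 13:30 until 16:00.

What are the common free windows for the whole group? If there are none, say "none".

Jun ∩ Ines: 09:15-10:00, 13:45-15:00.
Jun ∩ Ines ∩ Sven: 09:15-10:00, 13:45-14:15.
Jun ∩ Ines ∩ Sven ∩ Leo: 09:15-10:00, 13:45-14:15.

09:15-10:00, 13:45-14:15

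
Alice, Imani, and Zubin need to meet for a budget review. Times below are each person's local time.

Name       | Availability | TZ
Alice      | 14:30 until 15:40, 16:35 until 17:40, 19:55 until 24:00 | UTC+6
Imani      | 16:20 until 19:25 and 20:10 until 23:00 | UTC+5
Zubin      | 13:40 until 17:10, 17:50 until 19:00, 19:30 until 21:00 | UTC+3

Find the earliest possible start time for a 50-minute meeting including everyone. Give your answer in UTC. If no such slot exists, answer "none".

15:10

Alice in UTC: 08:30-09:40, 10:35-11:40, 13:55-18:00 (subtract 6h to convert from UTC+6).
Imani in UTC: 11:20-14:25, 15:10-18:00 (subtract 5h to convert from UTC+5).
Zubin in UTC: 10:40-14:10, 14:50-16:00, 16:30-18:00 (subtract 3h to convert from UTC+3).
Alice ∩ Imani: 11:20-11:40, 13:55-14:25, 15:10-18:00.
Alice ∩ Imani ∩ Zubin: 11:20-11:40, 13:55-14:10, 15:10-16:00, 16:30-18:00.
The first common window of at least 50 minutes is 15:10-16:00, so the earliest start is 15:10.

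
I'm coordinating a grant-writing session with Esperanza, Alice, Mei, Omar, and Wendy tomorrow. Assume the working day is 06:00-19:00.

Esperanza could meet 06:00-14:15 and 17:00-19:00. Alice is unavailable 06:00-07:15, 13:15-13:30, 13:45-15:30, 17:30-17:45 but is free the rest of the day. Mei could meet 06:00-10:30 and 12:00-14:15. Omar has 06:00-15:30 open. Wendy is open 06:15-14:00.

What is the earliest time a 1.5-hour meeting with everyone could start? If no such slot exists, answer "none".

07:15

Esperanza free: 06:00-14:15, 17:00-19:00.
Alice free: 07:15-13:15, 13:30-13:45, 15:30-17:30, 17:45-19:00 (invert busy blocks within the working day).
Mei free: 06:00-10:30, 12:00-14:15.
Omar free: 06:00-15:30.
Wendy free: 06:15-14:00.
Esperanza ∩ Alice: 07:15-13:15, 13:30-13:45, 17:00-17:30, 17:45-19:00.
Esperanza ∩ Alice ∩ Mei: 07:15-10:30, 12:00-13:15, 13:30-13:45.
Esperanza ∩ Alice ∩ Mei ∩ Omar: 07:15-10:30, 12:00-13:15, 13:30-13:45.
Esperanza ∩ Alice ∩ Mei ∩ Omar ∩ Wendy: 07:15-10:30, 12:00-13:15, 13:30-13:45.
The first common window of at least 90 minutes is 07:15-10:30, so the earliest start is 07:15.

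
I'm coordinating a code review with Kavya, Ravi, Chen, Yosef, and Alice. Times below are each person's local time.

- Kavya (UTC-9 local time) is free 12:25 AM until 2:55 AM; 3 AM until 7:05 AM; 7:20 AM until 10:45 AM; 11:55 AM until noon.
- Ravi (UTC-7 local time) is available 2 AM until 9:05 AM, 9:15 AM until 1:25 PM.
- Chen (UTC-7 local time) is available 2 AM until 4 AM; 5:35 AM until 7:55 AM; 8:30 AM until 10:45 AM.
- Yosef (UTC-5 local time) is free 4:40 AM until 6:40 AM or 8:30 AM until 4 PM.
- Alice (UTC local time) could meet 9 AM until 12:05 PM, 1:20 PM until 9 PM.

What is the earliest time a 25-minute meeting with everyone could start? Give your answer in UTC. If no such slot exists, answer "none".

Kavya in UTC: 09:25-11:55, 12:00-16:05, 16:20-19:45, 20:55-21:00 (add 9h to convert from UTC-9).
Ravi in UTC: 09:00-16:05, 16:15-20:25 (add 7h to convert from UTC-7).
Chen in UTC: 09:00-11:00, 12:35-14:55, 15:30-17:45 (add 7h to convert from UTC-7).
Yosef in UTC: 09:40-11:40, 13:30-21:00 (add 5h to convert from UTC-5).
Alice in UTC: 09:00-12:05, 13:20-21:00.
Kavya ∩ Ravi: 09:25-11:55, 12:00-16:05, 16:20-19:45.
Kavya ∩ Ravi ∩ Chen: 09:25-11:00, 12:35-14:55, 15:30-16:05, 16:20-17:45.
Kavya ∩ Ravi ∩ Chen ∩ Yosef: 09:40-11:00, 13:30-14:55, 15:30-16:05, 16:20-17:45.
Kavya ∩ Ravi ∩ Chen ∩ Yosef ∩ Alice: 09:40-11:00, 13:30-14:55, 15:30-16:05, 16:20-17:45.
Those are the intersection windows.
The first common window of at least 25 minutes is 09:40-11:00, so the earliest start is 09:40.

09:40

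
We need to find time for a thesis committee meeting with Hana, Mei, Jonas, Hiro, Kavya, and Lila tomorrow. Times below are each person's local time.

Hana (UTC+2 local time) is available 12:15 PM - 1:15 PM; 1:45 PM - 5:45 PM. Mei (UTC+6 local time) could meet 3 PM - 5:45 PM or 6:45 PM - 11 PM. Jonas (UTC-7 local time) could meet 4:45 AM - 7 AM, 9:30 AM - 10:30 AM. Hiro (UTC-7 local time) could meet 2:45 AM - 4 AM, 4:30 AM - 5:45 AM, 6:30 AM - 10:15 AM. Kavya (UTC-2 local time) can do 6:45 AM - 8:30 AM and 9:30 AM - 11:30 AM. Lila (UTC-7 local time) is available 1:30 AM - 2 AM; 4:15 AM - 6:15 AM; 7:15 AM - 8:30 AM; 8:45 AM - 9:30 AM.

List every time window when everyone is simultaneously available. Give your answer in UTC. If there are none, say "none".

Hana in UTC: 10:15-11:15, 11:45-15:45 (subtract 2h to convert from UTC+2).
Mei in UTC: 09:00-11:45, 12:45-17:00 (subtract 6h to convert from UTC+6).
Jonas in UTC: 11:45-14:00, 16:30-17:30 (add 7h to convert from UTC-7).
Hiro in UTC: 09:45-11:00, 11:30-12:45, 13:30-17:15 (add 7h to convert from UTC-7).
Kavya in UTC: 08:45-10:30, 11:30-13:30 (add 2h to convert from UTC-2).
Lila in UTC: 08:30-09:00, 11:15-13:15, 14:15-15:30, 15:45-16:30 (add 7h to convert from UTC-7).
Hana ∩ Mei: 10:15-11:15, 12:45-15:45.
Hana ∩ Mei ∩ Jonas: 12:45-14:00.
Hana ∩ Mei ∩ Jonas ∩ Hiro: 13:30-14:00.
Hana ∩ Mei ∩ Jonas ∩ Hiro ∩ Kavya: ∅.
Hana ∩ Mei ∩ Jonas ∩ Hiro ∩ Kavya ∩ Lila: ∅.
There is no time when everyone is free.

none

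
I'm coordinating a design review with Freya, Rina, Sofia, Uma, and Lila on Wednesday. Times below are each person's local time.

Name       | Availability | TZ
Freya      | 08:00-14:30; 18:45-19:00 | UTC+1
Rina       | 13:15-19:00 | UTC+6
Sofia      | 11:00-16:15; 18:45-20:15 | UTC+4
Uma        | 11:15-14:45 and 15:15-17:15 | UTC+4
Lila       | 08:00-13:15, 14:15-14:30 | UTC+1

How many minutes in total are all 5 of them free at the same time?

270

Freya in UTC: 07:00-13:30, 17:45-18:00 (subtract 1h to convert from UTC+1).
Rina in UTC: 07:15-13:00 (subtract 6h to convert from UTC+6).
Sofia in UTC: 07:00-12:15, 14:45-16:15 (subtract 4h to convert from UTC+4).
Uma in UTC: 07:15-10:45, 11:15-13:15 (subtract 4h to convert from UTC+4).
Lila in UTC: 07:00-12:15, 13:15-13:30 (subtract 1h to convert from UTC+1).
Freya ∩ Rina: 07:15-13:00.
Freya ∩ Rina ∩ Sofia: 07:15-12:15.
Freya ∩ Rina ∩ Sofia ∩ Uma: 07:15-10:45, 11:15-12:15.
Freya ∩ Rina ∩ Sofia ∩ Uma ∩ Lila: 07:15-10:45, 11:15-12:15.
Summing the common windows: 210 + 60 = 270 minutes.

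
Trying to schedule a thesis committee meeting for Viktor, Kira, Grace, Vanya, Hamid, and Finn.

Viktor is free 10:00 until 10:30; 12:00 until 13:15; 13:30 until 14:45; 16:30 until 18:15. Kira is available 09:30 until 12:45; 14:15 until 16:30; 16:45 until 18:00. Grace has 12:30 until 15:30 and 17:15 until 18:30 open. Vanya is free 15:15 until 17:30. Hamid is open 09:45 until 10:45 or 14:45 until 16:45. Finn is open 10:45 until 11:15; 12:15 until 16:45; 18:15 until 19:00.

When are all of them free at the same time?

Viktor ∩ Kira: 10:00-10:30, 12:00-12:45, 14:15-14:45, 16:45-18:00.
Viktor ∩ Kira ∩ Grace: 12:30-12:45, 14:15-14:45, 17:15-18:00.
Viktor ∩ Kira ∩ Grace ∩ Vanya: 17:15-17:30.
Viktor ∩ Kira ∩ Grace ∩ Vanya ∩ Hamid: ∅.
Viktor ∩ Kira ∩ Grace ∩ Vanya ∩ Hamid ∩ Finn: ∅.
There is no time when everyone is free.

none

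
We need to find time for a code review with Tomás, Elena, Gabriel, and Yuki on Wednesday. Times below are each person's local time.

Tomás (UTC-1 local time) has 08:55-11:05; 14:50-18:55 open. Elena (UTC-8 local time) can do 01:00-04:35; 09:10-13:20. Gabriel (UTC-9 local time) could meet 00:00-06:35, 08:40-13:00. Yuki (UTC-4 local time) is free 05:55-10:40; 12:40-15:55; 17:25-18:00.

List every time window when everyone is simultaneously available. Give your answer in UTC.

09:55-12:05, 17:40-19:55

Tomás in UTC: 09:55-12:05, 15:50-19:55 (add 1h to convert from UTC-1).
Elena in UTC: 09:00-12:35, 17:10-21:20 (add 8h to convert from UTC-8).
Gabriel in UTC: 09:00-15:35, 17:40-22:00 (add 9h to convert from UTC-9).
Yuki in UTC: 09:55-14:40, 16:40-19:55, 21:25-22:00 (add 4h to convert from UTC-4).
Tomás ∩ Elena: 09:55-12:05, 17:10-19:55.
Tomás ∩ Elena ∩ Gabriel: 09:55-12:05, 17:40-19:55.
Tomás ∩ Elena ∩ Gabriel ∩ Yuki: 09:55-12:05, 17:40-19:55.
Those are the intersection windows.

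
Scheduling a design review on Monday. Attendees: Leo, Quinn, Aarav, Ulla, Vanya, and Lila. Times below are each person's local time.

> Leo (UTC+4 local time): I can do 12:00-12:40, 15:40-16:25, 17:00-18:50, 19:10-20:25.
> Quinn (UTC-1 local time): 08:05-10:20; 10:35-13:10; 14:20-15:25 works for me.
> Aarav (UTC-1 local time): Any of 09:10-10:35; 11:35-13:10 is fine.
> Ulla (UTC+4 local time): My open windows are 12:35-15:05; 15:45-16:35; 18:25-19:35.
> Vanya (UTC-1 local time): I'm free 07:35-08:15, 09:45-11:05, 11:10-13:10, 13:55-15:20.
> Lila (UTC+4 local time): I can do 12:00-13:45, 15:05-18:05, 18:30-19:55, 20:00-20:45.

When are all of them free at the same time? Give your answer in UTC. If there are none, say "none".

Leo in UTC: 08:00-08:40, 11:40-12:25, 13:00-14:50, 15:10-16:25 (subtract 4h to convert from UTC+4).
Quinn in UTC: 09:05-11:20, 11:35-14:10, 15:20-16:25 (add 1h to convert from UTC-1).
Aarav in UTC: 10:10-11:35, 12:35-14:10 (add 1h to convert from UTC-1).
Ulla in UTC: 08:35-11:05, 11:45-12:35, 14:25-15:35 (subtract 4h to convert from UTC+4).
Vanya in UTC: 08:35-09:15, 10:45-12:05, 12:10-14:10, 14:55-16:20 (add 1h to convert from UTC-1).
Lila in UTC: 08:00-09:45, 11:05-14:05, 14:30-15:55, 16:00-16:45 (subtract 4h to convert from UTC+4).
Leo ∩ Quinn: 11:40-12:25, 13:00-14:10, 15:20-16:25.
Leo ∩ Quinn ∩ Aarav: 13:00-14:10.
Leo ∩ Quinn ∩ Aarav ∩ Ulla: ∅.
Leo ∩ Quinn ∩ Aarav ∩ Ulla ∩ Vanya: ∅.
Leo ∩ Quinn ∩ Aarav ∩ Ulla ∩ Vanya ∩ Lila: ∅.
There is no time when everyone is free.

none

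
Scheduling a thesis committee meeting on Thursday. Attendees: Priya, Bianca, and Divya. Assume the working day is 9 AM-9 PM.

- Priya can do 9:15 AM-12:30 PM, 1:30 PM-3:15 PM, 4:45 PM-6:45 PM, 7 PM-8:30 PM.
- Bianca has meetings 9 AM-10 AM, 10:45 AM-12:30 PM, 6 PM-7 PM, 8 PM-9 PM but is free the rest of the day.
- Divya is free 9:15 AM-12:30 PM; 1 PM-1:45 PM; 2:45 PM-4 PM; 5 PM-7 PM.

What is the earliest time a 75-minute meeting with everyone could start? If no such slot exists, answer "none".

none

Priya free: 09:15-12:30, 13:30-15:15, 16:45-18:45, 19:00-20:30.
Bianca free: 10:00-10:45, 12:30-18:00, 19:00-20:00 (invert busy blocks within the working day).
Divya free: 09:15-12:30, 13:00-13:45, 14:45-16:00, 17:00-19:00.
Priya ∩ Bianca: 10:00-10:45, 13:30-15:15, 16:45-18:00, 19:00-20:00.
Priya ∩ Bianca ∩ Divya: 10:00-10:45, 13:30-13:45, 14:45-15:15, 17:00-18:00.
No common window is at least 75 minutes long.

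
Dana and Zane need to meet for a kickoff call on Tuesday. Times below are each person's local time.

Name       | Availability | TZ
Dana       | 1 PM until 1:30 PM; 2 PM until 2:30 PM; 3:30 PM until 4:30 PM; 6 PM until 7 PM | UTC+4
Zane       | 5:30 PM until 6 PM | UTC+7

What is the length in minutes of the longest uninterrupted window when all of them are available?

Dana in UTC: 09:00-09:30, 10:00-10:30, 11:30-12:30, 14:00-15:00 (subtract 4h to convert from UTC+4).
Zane in UTC: 10:30-11:00 (subtract 7h to convert from UTC+7).
Dana ∩ Zane: ∅.
There is no time when everyone is free.
No common window exists, so the longest block is 0 minutes.

0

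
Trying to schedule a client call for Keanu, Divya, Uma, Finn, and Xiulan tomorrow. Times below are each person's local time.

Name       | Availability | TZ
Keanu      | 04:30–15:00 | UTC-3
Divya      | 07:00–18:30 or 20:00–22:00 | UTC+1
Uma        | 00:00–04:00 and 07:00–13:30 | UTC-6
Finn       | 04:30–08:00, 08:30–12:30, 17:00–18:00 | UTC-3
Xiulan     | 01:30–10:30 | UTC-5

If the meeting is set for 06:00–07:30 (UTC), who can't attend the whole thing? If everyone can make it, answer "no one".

Keanu in UTC: 07:30-18:00 (add 3h to convert from UTC-3).
Divya in UTC: 06:00-17:30, 19:00-21:00 (subtract 1h to convert from UTC+1).
Uma in UTC: 06:00-10:00, 13:00-19:30 (add 6h to convert from UTC-6).
Finn in UTC: 07:30-11:00, 11:30-15:30, 20:00-21:00 (add 3h to convert from UTC-3).
Xiulan in UTC: 06:30-15:30 (add 5h to convert from UTC-5).
Keanu: not fully free for 06:00-07:30. Divya: free for 06:00-07:30. Uma: free for 06:00-07:30. Finn: not fully free for 06:00-07:30. Xiulan: not fully free for 06:00-07:30.

Finn, Keanu, Xiulan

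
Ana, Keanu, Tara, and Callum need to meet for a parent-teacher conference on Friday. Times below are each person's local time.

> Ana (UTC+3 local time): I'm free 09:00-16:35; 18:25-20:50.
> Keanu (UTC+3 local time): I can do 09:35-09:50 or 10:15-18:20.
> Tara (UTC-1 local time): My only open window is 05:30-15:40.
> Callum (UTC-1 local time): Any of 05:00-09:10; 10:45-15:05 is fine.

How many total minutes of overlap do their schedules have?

300

Ana in UTC: 06:00-13:35, 15:25-17:50 (subtract 3h to convert from UTC+3).
Keanu in UTC: 06:35-06:50, 07:15-15:20 (subtract 3h to convert from UTC+3).
Tara in UTC: 06:30-16:40 (add 1h to convert from UTC-1).
Callum in UTC: 06:00-10:10, 11:45-16:05 (add 1h to convert from UTC-1).
Ana ∩ Keanu: 06:35-06:50, 07:15-13:35.
Ana ∩ Keanu ∩ Tara: 06:35-06:50, 07:15-13:35.
Ana ∩ Keanu ∩ Tara ∩ Callum: 06:35-06:50, 07:15-10:10, 11:45-13:35.
Those are the intersection windows.
Summing the common windows: 15 + 175 + 110 = 300 minutes.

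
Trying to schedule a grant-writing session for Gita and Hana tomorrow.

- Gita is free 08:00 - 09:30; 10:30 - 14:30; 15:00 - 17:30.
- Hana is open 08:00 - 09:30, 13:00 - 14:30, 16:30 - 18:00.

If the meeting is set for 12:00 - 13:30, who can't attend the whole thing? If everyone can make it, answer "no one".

Hana

Gita: free for 12:00-13:30. Hana: not fully free for 12:00-13:30.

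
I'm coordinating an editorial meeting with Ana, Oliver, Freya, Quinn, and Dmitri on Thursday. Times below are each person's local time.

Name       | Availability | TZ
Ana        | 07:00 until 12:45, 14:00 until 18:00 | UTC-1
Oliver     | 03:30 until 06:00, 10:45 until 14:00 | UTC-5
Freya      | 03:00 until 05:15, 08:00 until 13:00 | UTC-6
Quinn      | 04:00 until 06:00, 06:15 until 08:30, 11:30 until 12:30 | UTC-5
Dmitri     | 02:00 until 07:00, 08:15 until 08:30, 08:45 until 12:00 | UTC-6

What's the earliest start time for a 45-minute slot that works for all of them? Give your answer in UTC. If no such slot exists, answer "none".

Ana in UTC: 08:00-13:45, 15:00-19:00 (add 1h to convert from UTC-1).
Oliver in UTC: 08:30-11:00, 15:45-19:00 (add 5h to convert from UTC-5).
Freya in UTC: 09:00-11:15, 14:00-19:00 (add 6h to convert from UTC-6).
Quinn in UTC: 09:00-11:00, 11:15-13:30, 16:30-17:30 (add 5h to convert from UTC-5).
Dmitri in UTC: 08:00-13:00, 14:15-14:30, 14:45-18:00 (add 6h to convert from UTC-6).
Ana ∩ Oliver: 08:30-11:00, 15:45-19:00.
Ana ∩ Oliver ∩ Freya: 09:00-11:00, 15:45-19:00.
Ana ∩ Oliver ∩ Freya ∩ Quinn: 09:00-11:00, 16:30-17:30.
Ana ∩ Oliver ∩ Freya ∩ Quinn ∩ Dmitri: 09:00-11:00, 16:30-17:30.
The first common window of at least 45 minutes is 09:00-11:00, so the earliest start is 09:00.

09:00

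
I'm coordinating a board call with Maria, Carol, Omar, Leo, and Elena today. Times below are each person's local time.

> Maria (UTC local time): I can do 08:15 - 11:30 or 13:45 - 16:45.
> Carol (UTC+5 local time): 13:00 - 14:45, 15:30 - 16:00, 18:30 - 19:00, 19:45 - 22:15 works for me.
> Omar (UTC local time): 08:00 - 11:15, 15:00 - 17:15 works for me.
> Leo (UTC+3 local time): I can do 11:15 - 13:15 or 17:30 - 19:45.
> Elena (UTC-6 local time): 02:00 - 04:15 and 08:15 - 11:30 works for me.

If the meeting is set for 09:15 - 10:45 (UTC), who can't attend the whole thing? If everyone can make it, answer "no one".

Maria in UTC: 08:15-11:30, 13:45-16:45.
Carol in UTC: 08:00-09:45, 10:30-11:00, 13:30-14:00, 14:45-17:15 (subtract 5h to convert from UTC+5).
Omar in UTC: 08:00-11:15, 15:00-17:15.
Leo in UTC: 08:15-10:15, 14:30-16:45 (subtract 3h to convert from UTC+3).
Elena in UTC: 08:00-10:15, 14:15-17:30 (add 6h to convert from UTC-6).
Maria: free for 09:15-10:45. Carol: not fully free for 09:15-10:45. Omar: free for 09:15-10:45. Leo: not fully free for 09:15-10:45. Elena: not fully free for 09:15-10:45.

Carol, Elena, Leo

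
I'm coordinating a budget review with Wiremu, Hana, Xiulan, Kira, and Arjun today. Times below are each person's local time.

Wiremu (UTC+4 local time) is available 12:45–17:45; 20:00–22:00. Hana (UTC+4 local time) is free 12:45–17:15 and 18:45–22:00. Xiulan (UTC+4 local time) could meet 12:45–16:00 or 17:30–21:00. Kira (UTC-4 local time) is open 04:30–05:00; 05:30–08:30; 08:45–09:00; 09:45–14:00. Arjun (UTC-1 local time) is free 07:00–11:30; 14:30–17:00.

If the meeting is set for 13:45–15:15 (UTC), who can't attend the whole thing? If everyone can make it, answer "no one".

Arjun, Hana, Wiremu

Wiremu in UTC: 08:45-13:45, 16:00-18:00 (subtract 4h to convert from UTC+4).
Hana in UTC: 08:45-13:15, 14:45-18:00 (subtract 4h to convert from UTC+4).
Xiulan in UTC: 08:45-12:00, 13:30-17:00 (subtract 4h to convert from UTC+4).
Kira in UTC: 08:30-09:00, 09:30-12:30, 12:45-13:00, 13:45-18:00 (add 4h to convert from UTC-4).
Arjun in UTC: 08:00-12:30, 15:30-18:00 (add 1h to convert from UTC-1).
Wiremu: not fully free for 13:45-15:15. Hana: not fully free for 13:45-15:15. Xiulan: free for 13:45-15:15. Kira: free for 13:45-15:15. Arjun: not fully free for 13:45-15:15.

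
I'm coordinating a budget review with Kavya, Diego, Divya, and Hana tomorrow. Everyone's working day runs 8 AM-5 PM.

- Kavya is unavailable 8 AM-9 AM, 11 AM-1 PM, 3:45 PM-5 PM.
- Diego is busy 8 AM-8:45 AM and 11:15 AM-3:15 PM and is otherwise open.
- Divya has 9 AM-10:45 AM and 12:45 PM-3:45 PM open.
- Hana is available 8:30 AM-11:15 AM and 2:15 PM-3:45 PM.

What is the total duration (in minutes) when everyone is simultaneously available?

135

Kavya free: 09:00-11:00, 13:00-15:45 (invert busy blocks within the working day).
Diego free: 08:45-11:15, 15:15-17:00 (invert busy blocks within the working day).
Divya free: 09:00-10:45, 12:45-15:45.
Hana free: 08:30-11:15, 14:15-15:45.
Kavya ∩ Diego: 09:00-11:00, 15:15-15:45.
Kavya ∩ Diego ∩ Divya: 09:00-10:45, 15:15-15:45.
Kavya ∩ Diego ∩ Divya ∩ Hana: 09:00-10:45, 15:15-15:45.
Summing the common windows: 105 + 30 = 135 minutes.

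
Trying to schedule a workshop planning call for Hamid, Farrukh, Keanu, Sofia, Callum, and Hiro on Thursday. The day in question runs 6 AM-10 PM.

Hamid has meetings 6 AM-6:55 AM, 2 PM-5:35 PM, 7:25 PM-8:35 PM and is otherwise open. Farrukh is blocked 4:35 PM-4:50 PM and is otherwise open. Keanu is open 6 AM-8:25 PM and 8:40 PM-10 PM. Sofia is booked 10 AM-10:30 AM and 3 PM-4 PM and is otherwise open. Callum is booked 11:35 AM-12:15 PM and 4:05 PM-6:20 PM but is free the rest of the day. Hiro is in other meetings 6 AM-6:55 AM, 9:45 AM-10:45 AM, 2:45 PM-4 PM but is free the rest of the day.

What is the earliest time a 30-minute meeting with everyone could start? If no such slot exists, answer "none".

Hamid free: 06:55-14:00, 17:35-19:25, 20:35-22:00 (invert busy blocks within the working day).
Farrukh free: 06:00-16:35, 16:50-22:00 (invert busy blocks within the working day).
Keanu free: 06:00-20:25, 20:40-22:00.
Sofia free: 06:00-10:00, 10:30-15:00, 16:00-22:00 (invert busy blocks within the working day).
Callum free: 06:00-11:35, 12:15-16:05, 18:20-22:00 (invert busy blocks within the working day).
Hiro free: 06:55-09:45, 10:45-14:45, 16:00-22:00 (invert busy blocks within the working day).
Hamid ∩ Farrukh: 06:55-14:00, 17:35-19:25, 20:35-22:00.
Hamid ∩ Farrukh ∩ Keanu: 06:55-14:00, 17:35-19:25, 20:40-22:00.
Hamid ∩ Farrukh ∩ Keanu ∩ Sofia: 06:55-10:00, 10:30-14:00, 17:35-19:25, 20:40-22:00.
Hamid ∩ Farrukh ∩ Keanu ∩ Sofia ∩ Callum: 06:55-10:00, 10:30-11:35, 12:15-14:00, 18:20-19:25, 20:40-22:00.
Hamid ∩ Farrukh ∩ Keanu ∩ Sofia ∩ Callum ∩ Hiro: 06:55-09:45, 10:45-11:35, 12:15-14:00, 18:20-19:25, 20:40-22:00.
The first common window of at least 30 minutes is 06:55-09:45, so the earliest start is 06:55.

06:55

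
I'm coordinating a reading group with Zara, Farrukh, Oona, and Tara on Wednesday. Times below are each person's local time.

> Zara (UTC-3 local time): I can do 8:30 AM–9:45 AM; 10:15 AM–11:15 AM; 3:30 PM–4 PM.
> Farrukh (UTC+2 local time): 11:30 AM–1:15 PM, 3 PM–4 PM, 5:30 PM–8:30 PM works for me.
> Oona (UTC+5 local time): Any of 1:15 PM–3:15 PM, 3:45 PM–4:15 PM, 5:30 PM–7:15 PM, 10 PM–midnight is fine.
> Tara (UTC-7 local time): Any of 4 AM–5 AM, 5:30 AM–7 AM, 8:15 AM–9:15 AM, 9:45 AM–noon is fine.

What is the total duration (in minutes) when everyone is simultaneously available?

Zara in UTC: 11:30-12:45, 13:15-14:15, 18:30-19:00 (add 3h to convert from UTC-3).
Farrukh in UTC: 09:30-11:15, 13:00-14:00, 15:30-18:30 (subtract 2h to convert from UTC+2).
Oona in UTC: 08:15-10:15, 10:45-11:15, 12:30-14:15, 17:00-19:00 (subtract 5h to convert from UTC+5).
Tara in UTC: 11:00-12:00, 12:30-14:00, 15:15-16:15, 16:45-19:00 (add 7h to convert from UTC-7).
Zara ∩ Farrukh: 13:15-14:00.
Zara ∩ Farrukh ∩ Oona: 13:15-14:00.
Zara ∩ Farrukh ∩ Oona ∩ Tara: 13:15-14:00.
That's a single block of 45 minutes.

45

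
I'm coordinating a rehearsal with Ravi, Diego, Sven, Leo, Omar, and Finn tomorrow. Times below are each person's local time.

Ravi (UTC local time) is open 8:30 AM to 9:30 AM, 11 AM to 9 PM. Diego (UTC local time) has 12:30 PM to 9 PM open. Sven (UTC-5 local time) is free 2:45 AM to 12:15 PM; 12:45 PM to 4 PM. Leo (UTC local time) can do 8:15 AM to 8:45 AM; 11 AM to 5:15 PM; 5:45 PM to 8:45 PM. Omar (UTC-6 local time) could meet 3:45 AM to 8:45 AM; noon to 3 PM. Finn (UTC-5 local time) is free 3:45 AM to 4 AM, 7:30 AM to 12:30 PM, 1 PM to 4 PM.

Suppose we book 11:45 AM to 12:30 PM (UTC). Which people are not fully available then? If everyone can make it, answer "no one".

Diego, Finn

Ravi in UTC: 08:30-09:30, 11:00-21:00.
Diego in UTC: 12:30-21:00.
Sven in UTC: 07:45-17:15, 17:45-21:00 (add 5h to convert from UTC-5).
Leo in UTC: 08:15-08:45, 11:00-17:15, 17:45-20:45.
Omar in UTC: 09:45-14:45, 18:00-21:00 (add 6h to convert from UTC-6).
Finn in UTC: 08:45-09:00, 12:30-17:30, 18:00-21:00 (add 5h to convert from UTC-5).
Ravi: free for 11:45-12:30. Diego: not fully free for 11:45-12:30. Sven: free for 11:45-12:30. Leo: free for 11:45-12:30. Omar: free for 11:45-12:30. Finn: not fully free for 11:45-12:30.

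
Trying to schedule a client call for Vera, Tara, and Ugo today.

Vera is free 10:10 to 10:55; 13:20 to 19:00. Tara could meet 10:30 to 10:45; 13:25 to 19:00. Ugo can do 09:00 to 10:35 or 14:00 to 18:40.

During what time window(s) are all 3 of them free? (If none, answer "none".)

Vera ∩ Tara: 10:30-10:45, 13:25-19:00.
Vera ∩ Tara ∩ Ugo: 10:30-10:35, 14:00-18:40.
So the common availability across everyone is 10:30-10:35, 14:00-18:40.

10:30-10:35, 14:00-18:40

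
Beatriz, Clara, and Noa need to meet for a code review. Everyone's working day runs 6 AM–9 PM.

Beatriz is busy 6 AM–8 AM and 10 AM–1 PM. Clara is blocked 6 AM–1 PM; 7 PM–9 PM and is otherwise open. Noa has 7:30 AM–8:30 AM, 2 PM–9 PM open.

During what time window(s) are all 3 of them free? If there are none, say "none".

14:00-19:00

Beatriz free: 08:00-10:00, 13:00-21:00 (invert busy blocks within the working day).
Clara free: 13:00-19:00 (invert busy blocks within the working day).
Noa free: 07:30-08:30, 14:00-21:00.
Beatriz ∩ Clara: 13:00-19:00.
Beatriz ∩ Clara ∩ Noa: 14:00-19:00.
Those are the intersection windows.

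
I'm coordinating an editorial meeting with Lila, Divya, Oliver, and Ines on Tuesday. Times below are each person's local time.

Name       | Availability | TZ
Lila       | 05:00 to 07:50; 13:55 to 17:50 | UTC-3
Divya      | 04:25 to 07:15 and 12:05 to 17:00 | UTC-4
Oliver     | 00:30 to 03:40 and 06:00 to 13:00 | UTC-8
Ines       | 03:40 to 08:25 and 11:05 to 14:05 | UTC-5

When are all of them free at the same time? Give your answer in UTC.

08:40-10:50, 16:55-19:05

Lila in UTC: 08:00-10:50, 16:55-20:50 (add 3h to convert from UTC-3).
Divya in UTC: 08:25-11:15, 16:05-21:00 (add 4h to convert from UTC-4).
Oliver in UTC: 08:30-11:40, 14:00-21:00 (add 8h to convert from UTC-8).
Ines in UTC: 08:40-13:25, 16:05-19:05 (add 5h to convert from UTC-5).
Lila ∩ Divya: 08:25-10:50, 16:55-20:50.
Lila ∩ Divya ∩ Oliver: 08:30-10:50, 16:55-20:50.
Lila ∩ Divya ∩ Oliver ∩ Ines: 08:40-10:50, 16:55-19:05.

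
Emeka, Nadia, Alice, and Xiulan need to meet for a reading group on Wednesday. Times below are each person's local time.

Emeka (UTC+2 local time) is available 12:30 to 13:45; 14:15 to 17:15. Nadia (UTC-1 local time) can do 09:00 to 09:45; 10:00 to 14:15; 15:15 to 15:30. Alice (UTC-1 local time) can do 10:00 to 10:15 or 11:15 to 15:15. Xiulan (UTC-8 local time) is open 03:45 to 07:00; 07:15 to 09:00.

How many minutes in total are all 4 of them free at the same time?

Emeka in UTC: 10:30-11:45, 12:15-15:15 (subtract 2h to convert from UTC+2).
Nadia in UTC: 10:00-10:45, 11:00-15:15, 16:15-16:30 (add 1h to convert from UTC-1).
Alice in UTC: 11:00-11:15, 12:15-16:15 (add 1h to convert from UTC-1).
Xiulan in UTC: 11:45-15:00, 15:15-17:00 (add 8h to convert from UTC-8).
Emeka ∩ Nadia: 10:30-10:45, 11:00-11:45, 12:15-15:15.
Emeka ∩ Nadia ∩ Alice: 11:00-11:15, 12:15-15:15.
Emeka ∩ Nadia ∩ Alice ∩ Xiulan: 12:15-15:00.
So the common availability across everyone is 12:15-15:00.
That's a single block of 165 minutes.

165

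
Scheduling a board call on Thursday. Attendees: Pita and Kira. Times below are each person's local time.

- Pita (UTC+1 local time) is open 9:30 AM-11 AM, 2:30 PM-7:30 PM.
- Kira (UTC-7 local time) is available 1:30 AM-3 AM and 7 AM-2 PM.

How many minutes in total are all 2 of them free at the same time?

Pita in UTC: 08:30-10:00, 13:30-18:30 (subtract 1h to convert from UTC+1).
Kira in UTC: 08:30-10:00, 14:00-21:00 (add 7h to convert from UTC-7).
Pita ∩ Kira: 08:30-10:00, 14:00-18:30.
Summing the common windows: 90 + 270 = 360 minutes.

360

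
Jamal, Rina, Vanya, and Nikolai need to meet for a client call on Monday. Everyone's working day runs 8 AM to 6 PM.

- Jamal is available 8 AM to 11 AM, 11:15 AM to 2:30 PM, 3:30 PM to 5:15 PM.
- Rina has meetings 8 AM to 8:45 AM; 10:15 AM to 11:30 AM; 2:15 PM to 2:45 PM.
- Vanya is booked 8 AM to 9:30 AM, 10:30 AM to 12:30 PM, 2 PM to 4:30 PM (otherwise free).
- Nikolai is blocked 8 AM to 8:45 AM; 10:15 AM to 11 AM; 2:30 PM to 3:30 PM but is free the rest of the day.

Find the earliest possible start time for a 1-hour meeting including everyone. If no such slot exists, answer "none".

12:30

Jamal free: 08:00-11:00, 11:15-14:30, 15:30-17:15.
Rina free: 08:45-10:15, 11:30-14:15, 14:45-18:00 (invert busy blocks within the working day).
Vanya free: 09:30-10:30, 12:30-14:00, 16:30-18:00 (invert busy blocks within the working day).
Nikolai free: 08:45-10:15, 11:00-14:30, 15:30-18:00 (invert busy blocks within the working day).
Jamal ∩ Rina: 08:45-10:15, 11:30-14:15, 15:30-17:15.
Jamal ∩ Rina ∩ Vanya: 09:30-10:15, 12:30-14:00, 16:30-17:15.
Jamal ∩ Rina ∩ Vanya ∩ Nikolai: 09:30-10:15, 12:30-14:00, 16:30-17:15.
The first common window of at least 60 minutes is 12:30-14:00, so the earliest start is 12:30.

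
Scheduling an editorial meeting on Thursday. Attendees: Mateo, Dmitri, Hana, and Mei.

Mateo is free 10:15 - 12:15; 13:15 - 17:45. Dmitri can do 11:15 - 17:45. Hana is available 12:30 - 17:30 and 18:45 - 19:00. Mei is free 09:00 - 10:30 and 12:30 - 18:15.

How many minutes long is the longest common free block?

Mateo ∩ Dmitri: 11:15-12:15, 13:15-17:45.
Mateo ∩ Dmitri ∩ Hana: 13:15-17:30.
Mateo ∩ Dmitri ∩ Hana ∩ Mei: 13:15-17:30.
The longest is 13:15-17:30 at 255 minutes.

255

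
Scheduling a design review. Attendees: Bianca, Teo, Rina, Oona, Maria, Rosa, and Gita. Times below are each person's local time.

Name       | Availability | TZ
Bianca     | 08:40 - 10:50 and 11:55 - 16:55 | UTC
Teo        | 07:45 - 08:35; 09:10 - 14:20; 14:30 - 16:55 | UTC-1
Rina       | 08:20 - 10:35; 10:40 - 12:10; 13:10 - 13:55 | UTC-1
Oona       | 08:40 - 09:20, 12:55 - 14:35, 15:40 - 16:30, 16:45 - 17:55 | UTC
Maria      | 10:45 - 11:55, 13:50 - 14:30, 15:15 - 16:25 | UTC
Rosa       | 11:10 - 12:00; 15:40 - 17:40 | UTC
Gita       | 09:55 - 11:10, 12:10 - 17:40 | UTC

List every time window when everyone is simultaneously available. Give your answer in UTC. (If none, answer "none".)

none

Bianca in UTC: 08:40-10:50, 11:55-16:55.
Teo in UTC: 08:45-09:35, 10:10-15:20, 15:30-17:55 (add 1h to convert from UTC-1).
Rina in UTC: 09:20-11:35, 11:40-13:10, 14:10-14:55 (add 1h to convert from UTC-1).
Oona in UTC: 08:40-09:20, 12:55-14:35, 15:40-16:30, 16:45-17:55.
Maria in UTC: 10:45-11:55, 13:50-14:30, 15:15-16:25.
Rosa in UTC: 11:10-12:00, 15:40-17:40.
Gita in UTC: 09:55-11:10, 12:10-17:40.
Bianca ∩ Teo: 08:45-09:35, 10:10-10:50, 11:55-15:20, 15:30-16:55.
Bianca ∩ Teo ∩ Rina: 09:20-09:35, 10:10-10:50, 11:55-13:10, 14:10-14:55.
Bianca ∩ Teo ∩ Rina ∩ Oona: 12:55-13:10, 14:10-14:35.
Bianca ∩ Teo ∩ Rina ∩ Oona ∩ Maria: 14:10-14:30.
Bianca ∩ Teo ∩ Rina ∩ Oona ∩ Maria ∩ Rosa: ∅.
Bianca ∩ Teo ∩ Rina ∩ Oona ∩ Maria ∩ Rosa ∩ Gita: ∅.
There is no time when everyone is free.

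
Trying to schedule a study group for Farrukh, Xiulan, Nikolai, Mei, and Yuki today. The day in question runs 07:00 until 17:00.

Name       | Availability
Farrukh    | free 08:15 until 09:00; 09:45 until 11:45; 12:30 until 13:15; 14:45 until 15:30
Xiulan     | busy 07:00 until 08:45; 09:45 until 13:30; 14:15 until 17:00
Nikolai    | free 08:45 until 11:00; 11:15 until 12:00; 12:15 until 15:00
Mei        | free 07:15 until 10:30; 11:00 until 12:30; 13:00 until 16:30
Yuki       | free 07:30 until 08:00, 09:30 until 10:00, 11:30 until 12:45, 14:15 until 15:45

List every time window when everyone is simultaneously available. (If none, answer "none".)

none

Farrukh free: 08:15-09:00, 09:45-11:45, 12:30-13:15, 14:45-15:30.
Xiulan free: 08:45-09:45, 13:30-14:15 (invert busy blocks within the working day).
Nikolai free: 08:45-11:00, 11:15-12:00, 12:15-15:00.
Mei free: 07:15-10:30, 11:00-12:30, 13:00-16:30.
Yuki free: 07:30-08:00, 09:30-10:00, 11:30-12:45, 14:15-15:45.
Farrukh ∩ Xiulan: 08:45-09:00.
Farrukh ∩ Xiulan ∩ Nikolai: 08:45-09:00.
Farrukh ∩ Xiulan ∩ Nikolai ∩ Mei: 08:45-09:00.
Farrukh ∩ Xiulan ∩ Nikolai ∩ Mei ∩ Yuki: ∅.
There is no time when everyone is free.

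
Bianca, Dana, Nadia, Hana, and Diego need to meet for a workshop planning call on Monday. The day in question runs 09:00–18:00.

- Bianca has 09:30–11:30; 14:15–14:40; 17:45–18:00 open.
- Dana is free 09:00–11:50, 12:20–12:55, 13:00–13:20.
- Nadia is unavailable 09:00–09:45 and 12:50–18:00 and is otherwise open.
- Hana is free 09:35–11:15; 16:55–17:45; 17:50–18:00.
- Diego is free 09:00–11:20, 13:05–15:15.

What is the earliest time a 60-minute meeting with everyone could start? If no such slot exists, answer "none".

Bianca free: 09:30-11:30, 14:15-14:40, 17:45-18:00.
Dana free: 09:00-11:50, 12:20-12:55, 13:00-13:20.
Nadia free: 09:45-12:50 (invert busy blocks within the working day).
Hana free: 09:35-11:15, 16:55-17:45, 17:50-18:00.
Diego free: 09:00-11:20, 13:05-15:15.
Bianca ∩ Dana: 09:30-11:30.
Bianca ∩ Dana ∩ Nadia: 09:45-11:30.
Bianca ∩ Dana ∩ Nadia ∩ Hana: 09:45-11:15.
Bianca ∩ Dana ∩ Nadia ∩ Hana ∩ Diego: 09:45-11:15.
So the common availability across everyone is 09:45-11:15.
The first common window of at least 60 minutes is 09:45-11:15, so the earliest start is 09:45.

09:45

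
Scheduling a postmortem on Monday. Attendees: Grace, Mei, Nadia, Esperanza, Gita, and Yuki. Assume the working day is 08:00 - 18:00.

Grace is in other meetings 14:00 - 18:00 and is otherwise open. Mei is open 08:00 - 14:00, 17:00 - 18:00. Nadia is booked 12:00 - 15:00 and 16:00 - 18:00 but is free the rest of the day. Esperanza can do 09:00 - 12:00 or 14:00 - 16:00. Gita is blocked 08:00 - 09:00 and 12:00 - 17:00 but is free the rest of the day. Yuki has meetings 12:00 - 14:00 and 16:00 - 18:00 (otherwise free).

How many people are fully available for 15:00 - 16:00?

3

Grace free: 08:00-14:00 (invert busy blocks within the working day).
Mei free: 08:00-14:00, 17:00-18:00.
Nadia free: 08:00-12:00, 15:00-16:00 (invert busy blocks within the working day).
Esperanza free: 09:00-12:00, 14:00-16:00.
Gita free: 09:00-12:00, 17:00-18:00 (invert busy blocks within the working day).
Yuki free: 08:00-12:00, 14:00-16:00 (invert busy blocks within the working day).
Nadia, Esperanza, and Yuki can make the full 15:00-16:00 slot — that's 3.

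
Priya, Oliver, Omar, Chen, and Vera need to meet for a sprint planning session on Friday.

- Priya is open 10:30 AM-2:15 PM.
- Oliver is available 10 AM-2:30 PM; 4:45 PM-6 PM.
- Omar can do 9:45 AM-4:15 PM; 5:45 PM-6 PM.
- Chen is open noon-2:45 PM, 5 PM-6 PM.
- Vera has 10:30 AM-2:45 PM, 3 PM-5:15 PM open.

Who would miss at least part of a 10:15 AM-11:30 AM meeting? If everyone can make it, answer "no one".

Priya: not fully free for 10:15-11:30. Oliver: free for 10:15-11:30. Omar: free for 10:15-11:30. Chen: not fully free for 10:15-11:30. Vera: not fully free for 10:15-11:30.

Chen, Priya, Vera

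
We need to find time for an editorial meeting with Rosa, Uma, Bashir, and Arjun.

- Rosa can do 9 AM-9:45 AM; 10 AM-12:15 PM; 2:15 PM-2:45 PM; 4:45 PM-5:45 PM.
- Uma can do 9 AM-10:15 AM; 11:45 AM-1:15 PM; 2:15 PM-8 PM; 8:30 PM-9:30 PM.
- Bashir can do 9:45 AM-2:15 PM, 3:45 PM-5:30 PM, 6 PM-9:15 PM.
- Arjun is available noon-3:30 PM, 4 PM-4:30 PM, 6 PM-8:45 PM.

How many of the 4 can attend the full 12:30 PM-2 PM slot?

2

Bashir and Arjun can make the full 12:30-14:00 slot — that's 2.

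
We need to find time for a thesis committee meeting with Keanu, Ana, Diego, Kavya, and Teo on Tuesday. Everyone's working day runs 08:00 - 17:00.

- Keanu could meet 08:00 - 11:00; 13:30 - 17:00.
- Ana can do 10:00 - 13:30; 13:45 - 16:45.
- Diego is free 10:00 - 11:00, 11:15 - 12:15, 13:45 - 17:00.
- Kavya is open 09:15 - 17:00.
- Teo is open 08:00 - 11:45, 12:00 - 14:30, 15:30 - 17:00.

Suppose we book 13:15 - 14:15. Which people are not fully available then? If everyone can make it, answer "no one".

Keanu: not fully free for 13:15-14:15. Ana: not fully free for 13:15-14:15. Diego: not fully free for 13:15-14:15. Kavya: free for 13:15-14:15. Teo: free for 13:15-14:15.

Ana, Diego, Keanu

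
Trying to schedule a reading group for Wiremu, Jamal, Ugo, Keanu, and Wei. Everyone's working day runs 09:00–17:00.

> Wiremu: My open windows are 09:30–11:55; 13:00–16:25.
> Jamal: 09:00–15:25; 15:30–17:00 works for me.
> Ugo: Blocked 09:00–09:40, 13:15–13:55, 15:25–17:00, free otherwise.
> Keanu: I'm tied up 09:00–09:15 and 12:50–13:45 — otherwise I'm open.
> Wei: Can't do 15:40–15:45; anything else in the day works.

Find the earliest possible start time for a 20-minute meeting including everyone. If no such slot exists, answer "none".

Wiremu free: 09:30-11:55, 13:00-16:25.
Jamal free: 09:00-15:25, 15:30-17:00.
Ugo free: 09:40-13:15, 13:55-15:25 (invert busy blocks within the working day).
Keanu free: 09:15-12:50, 13:45-17:00 (invert busy blocks within the working day).
Wei free: 09:00-15:40, 15:45-17:00 (invert busy blocks within the working day).
Wiremu ∩ Jamal: 09:30-11:55, 13:00-15:25, 15:30-16:25.
Wiremu ∩ Jamal ∩ Ugo: 09:40-11:55, 13:00-13:15, 13:55-15:25.
Wiremu ∩ Jamal ∩ Ugo ∩ Keanu: 09:40-11:55, 13:55-15:25.
Wiremu ∩ Jamal ∩ Ugo ∩ Keanu ∩ Wei: 09:40-11:55, 13:55-15:25.
So the common availability across everyone is 09:40-11:55, 13:55-15:25.
The first common window of at least 20 minutes is 09:40-11:55, so the earliest start is 09:40.

09:40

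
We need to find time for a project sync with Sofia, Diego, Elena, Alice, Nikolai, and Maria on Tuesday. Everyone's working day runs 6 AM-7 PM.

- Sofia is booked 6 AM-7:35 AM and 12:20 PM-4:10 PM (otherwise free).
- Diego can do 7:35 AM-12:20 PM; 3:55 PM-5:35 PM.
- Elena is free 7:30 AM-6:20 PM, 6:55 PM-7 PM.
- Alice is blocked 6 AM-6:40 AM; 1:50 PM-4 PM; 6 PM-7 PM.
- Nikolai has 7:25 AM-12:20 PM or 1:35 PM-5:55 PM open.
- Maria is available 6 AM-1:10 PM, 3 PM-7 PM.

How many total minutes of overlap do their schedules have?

370

Sofia free: 07:35-12:20, 16:10-19:00 (invert busy blocks within the working day).
Diego free: 07:35-12:20, 15:55-17:35.
Elena free: 07:30-18:20, 18:55-19:00.
Alice free: 06:40-13:50, 16:00-18:00 (invert busy blocks within the working day).
Nikolai free: 07:25-12:20, 13:35-17:55.
Maria free: 06:00-13:10, 15:00-19:00.
Sofia ∩ Diego: 07:35-12:20, 16:10-17:35.
Sofia ∩ Diego ∩ Elena: 07:35-12:20, 16:10-17:35.
Sofia ∩ Diego ∩ Elena ∩ Alice: 07:35-12:20, 16:10-17:35.
Sofia ∩ Diego ∩ Elena ∩ Alice ∩ Nikolai: 07:35-12:20, 16:10-17:35.
Sofia ∩ Diego ∩ Elena ∩ Alice ∩ Nikolai ∩ Maria: 07:35-12:20, 16:10-17:35.
Summing the common windows: 285 + 85 = 370 minutes.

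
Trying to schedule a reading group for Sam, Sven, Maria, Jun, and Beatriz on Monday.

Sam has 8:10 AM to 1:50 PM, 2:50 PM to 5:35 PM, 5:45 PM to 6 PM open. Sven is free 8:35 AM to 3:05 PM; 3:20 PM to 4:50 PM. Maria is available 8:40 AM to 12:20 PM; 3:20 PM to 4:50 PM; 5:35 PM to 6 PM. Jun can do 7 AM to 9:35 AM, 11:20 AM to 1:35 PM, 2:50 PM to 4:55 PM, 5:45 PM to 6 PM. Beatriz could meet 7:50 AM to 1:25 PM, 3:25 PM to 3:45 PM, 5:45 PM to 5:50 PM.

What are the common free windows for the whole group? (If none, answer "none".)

Sam ∩ Sven: 08:35-13:50, 14:50-15:05, 15:20-16:50.
Sam ∩ Sven ∩ Maria: 08:40-12:20, 15:20-16:50.
Sam ∩ Sven ∩ Maria ∩ Jun: 08:40-09:35, 11:20-12:20, 15:20-16:50.
Sam ∩ Sven ∩ Maria ∩ Jun ∩ Beatriz: 08:40-09:35, 11:20-12:20, 15:25-15:45.

08:40-09:35, 11:20-12:20, 15:25-15:45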